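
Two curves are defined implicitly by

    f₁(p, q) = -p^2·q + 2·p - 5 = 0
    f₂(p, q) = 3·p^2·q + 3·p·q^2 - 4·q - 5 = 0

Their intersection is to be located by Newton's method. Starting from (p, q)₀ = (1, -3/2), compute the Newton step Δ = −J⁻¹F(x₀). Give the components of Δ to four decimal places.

(0.3493, 0.2464)

At (1, -3/2): F = (-1.5000, 3.2500).
Jacobian J = [[-2·p·q + 2, -p^2], [6·p·q + 3·q^2, 3·p^2 + 6·p·q - 4]].
At the point, J = [[5.0000, -1.0000], [-2.2500, -10.0000]] (det J = -52.2500).
Solving J·Δ = −F gives Δ = (0.3493, 0.2464).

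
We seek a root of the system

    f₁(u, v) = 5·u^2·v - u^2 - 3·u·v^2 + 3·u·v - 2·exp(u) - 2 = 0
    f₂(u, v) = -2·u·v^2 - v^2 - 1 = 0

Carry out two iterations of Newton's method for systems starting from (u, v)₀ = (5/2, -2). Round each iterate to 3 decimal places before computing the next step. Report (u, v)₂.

At (5/2, -2): F = (-140.11499, -25.000).
Jacobian J = [[10·u·v - 2·u - 3·v^2 + 3·v - 2·exp(u), 5·u^2 - 6·u·v + 3·u], [-2·v^2, -4·u·v - 2·v]].
At the point, J = [[-97.36499, 68.750], [-8.000, 24.000]] (det J = -1786.75971).
Solving J·Δ = −F gives Δ = (-0.920, 0.735).
Then the next iterate is (u, v)₁ = (1.580, -1.265).
Round to (1.580, -1.265) and repeat: F = (-43.57721, -7.65694), J = [[-41.45259, 29.21420], [-3.20045, 10.52480]].
Δ = (-0.685, 0.519), so (u, v)₂ = (0.895, -0.746).

(0.895, -0.746)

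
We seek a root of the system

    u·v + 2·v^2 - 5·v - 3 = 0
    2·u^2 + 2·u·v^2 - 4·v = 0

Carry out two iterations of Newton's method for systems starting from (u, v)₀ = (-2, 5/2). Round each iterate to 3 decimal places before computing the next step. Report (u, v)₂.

(0.394, 2.864)

At (-2, 5/2): F = (-8.000, -27.000).
Jacobian J = [[v, u + 4·v - 5], [4·u + 2·v^2, 4·u·v - 4]].
At the point, J = [[2.500, 3.000], [4.500, -24.000]] (det J = -73.500).
Solving J·Δ = −F gives Δ = (3.714, -0.429).
Then the next iterate is (u, v)₁ = (1.714, 2.071).
Round to (1.714, 2.071) and repeat: F = (-1.22722, 12.29442), J = [[2.071, 4.998], [15.43408, 10.19878]].
Δ = (-1.320, 0.793), so (u, v)₂ = (0.394, 2.864).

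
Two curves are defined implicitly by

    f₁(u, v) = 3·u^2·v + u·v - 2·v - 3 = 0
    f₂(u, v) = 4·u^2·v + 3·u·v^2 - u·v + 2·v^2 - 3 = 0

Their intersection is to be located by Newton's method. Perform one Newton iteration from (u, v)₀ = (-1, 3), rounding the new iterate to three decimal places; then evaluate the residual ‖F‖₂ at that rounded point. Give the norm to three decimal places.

19.204

At (-1, 3): F = (-3.000, 3.000).
Jacobian J = [[6·u·v + v, 3·u^2 + u - 2], [8·u·v + 3·v^2 - v, 4·u^2 + 6·u·v - u + 4·v]].
At the point, J = [[-15.000, 0.000], [0.000, -1.000]] (det J = 15.000).
Solving J·Δ = −F gives Δ = (-0.200, 3.000).
Then the next iterate is (u, v)₁ = (-1.200, 6.000).
Re-evaluating at (-1.200, 6.000): F = (3.720, -18.840), so ‖F‖₂ = 19.204.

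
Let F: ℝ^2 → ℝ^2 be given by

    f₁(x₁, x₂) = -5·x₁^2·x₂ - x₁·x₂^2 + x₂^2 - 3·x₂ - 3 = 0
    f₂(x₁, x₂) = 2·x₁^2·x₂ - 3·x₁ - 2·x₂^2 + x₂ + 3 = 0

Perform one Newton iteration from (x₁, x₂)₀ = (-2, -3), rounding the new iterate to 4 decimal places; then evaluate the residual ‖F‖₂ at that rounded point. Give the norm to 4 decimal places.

At (-2, -3): F = (93.0000, -36.0000).
Jacobian J = [[-10·x₁·x₂ - x₂^2, -5·x₁^2 - 2·x₁·x₂ + 2·x₂ - 3], [4·x₁·x₂ - 3, 2·x₁^2 - 4·x₂ + 1]].
At the point, J = [[-69.0000, -41.0000], [21.0000, 21.0000]] (det J = -588.0000).
Solving J·Δ = −F gives Δ = (0.8112, 0.9031).
Then the next iterate is (x₁, x₂)₁ = (-1.1888, -2.0969).
Re-evaluating at (-1.1888, -2.0969): F = (27.732003, -10.251348), so ‖F‖₂ = 29.5661.

29.5661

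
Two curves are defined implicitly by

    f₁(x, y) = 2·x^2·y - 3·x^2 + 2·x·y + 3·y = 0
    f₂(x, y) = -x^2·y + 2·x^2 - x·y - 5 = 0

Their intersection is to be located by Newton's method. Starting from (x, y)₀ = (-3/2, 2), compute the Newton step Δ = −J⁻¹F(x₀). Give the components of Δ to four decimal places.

(-0.8864, -0.3030)

At (-3/2, 2): F = (2.2500, -2.0000).
Jacobian J = [[4·x·y - 6·x + 2·y, 2·x^2 + 2·x + 3], [-2·x·y + 4·x - y, -x^2 - x]].
At the point, J = [[1.0000, 4.5000], [-2.0000, -0.7500]] (det J = 8.2500).
Solving J·Δ = −F gives Δ = (-0.8864, -0.3030).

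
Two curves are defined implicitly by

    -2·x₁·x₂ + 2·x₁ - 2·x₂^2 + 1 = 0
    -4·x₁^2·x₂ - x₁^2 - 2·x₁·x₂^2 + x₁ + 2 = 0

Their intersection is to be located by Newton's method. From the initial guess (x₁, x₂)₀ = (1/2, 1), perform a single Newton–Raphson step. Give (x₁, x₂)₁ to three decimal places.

At (1/2, 1): F = (-1.000, 0.250).
Jacobian J = [[-2·x₂ + 2, -2·x₁ - 4·x₂], [-8·x₁·x₂ - 2·x₁ - 2·x₂^2 + 1, -4·x₁^2 - 4·x₁·x₂]].
At the point, J = [[0.000, -5.000], [-6.000, -3.000]] (det J = -30.000).
Solving J·Δ = −F gives Δ = (0.142, -0.200).
Then the next iterate is (x₁, x₂)₁ = (0.642, 0.800).

(0.642, 0.800)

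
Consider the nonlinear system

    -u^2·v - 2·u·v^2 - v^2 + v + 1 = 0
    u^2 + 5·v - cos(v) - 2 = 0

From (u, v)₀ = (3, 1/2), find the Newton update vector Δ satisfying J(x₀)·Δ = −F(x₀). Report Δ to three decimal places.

At (3, 1/2): F = (-4.750, 8.62242).
Jacobian J = [[-2·u·v - 2·v^2, -u^2 - 4·u·v - 2·v + 1], [2·u, sin(v) + 5]].
At the point, J = [[-3.500, -15.000], [6.000, 5.47943]] (det J = 70.82201).
Solving J·Δ = −F gives Δ = (-1.459, 0.024).

(-1.459, 0.024)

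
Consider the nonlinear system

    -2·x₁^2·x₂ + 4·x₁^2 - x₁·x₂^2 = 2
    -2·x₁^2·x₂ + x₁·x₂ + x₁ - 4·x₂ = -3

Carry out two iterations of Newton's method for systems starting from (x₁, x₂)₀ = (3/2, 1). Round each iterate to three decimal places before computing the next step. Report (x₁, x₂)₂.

At (3/2, 1): F = (1.000, -2.500).
Jacobian J = [[-4·x₁·x₂ + 8·x₁ - x₂^2, -2·x₁^2 - 2·x₁·x₂], [-4·x₁·x₂ + x₂ + 1, -2·x₁^2 + x₁ - 4]].
At the point, J = [[5.000, -7.500], [-4.000, -7.000]] (det J = -65.000).
Solving J·Δ = −F gives Δ = (-0.396, -0.131).
Then the next iterate is (x₁, x₂)₁ = (1.104, 0.869).
Round to (1.104, 0.869) and repeat: F = (-0.07674, -0.53093), J = [[4.23934, -4.35638], [-1.96850, -5.33363]].
Δ = (-0.061, -0.077), so (x₁, x₂)₂ = (1.043, 0.792).

(1.043, 0.792)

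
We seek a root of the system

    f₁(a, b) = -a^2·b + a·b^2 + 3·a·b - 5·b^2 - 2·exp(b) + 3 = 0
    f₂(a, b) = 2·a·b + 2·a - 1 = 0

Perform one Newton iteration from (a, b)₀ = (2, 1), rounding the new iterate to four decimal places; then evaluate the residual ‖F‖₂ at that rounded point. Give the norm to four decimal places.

At (2, 1): F = (-3.436564, 7.0000).
Jacobian J = [[-2·a·b + b^2 + 3·b, -a^2 + 2·a·b + 3·a - 10·b - 2·exp(b)], [2·b + 2, 2·a]].
At the point, J = [[0.0000, -9.436564], [4.0000, 4.0000]] (det J = 37.746255).
Solving J·Δ = −F gives Δ = (-1.3858, -0.3642).
Then the next iterate is (a, b)₁ = (0.6142, 0.6358).
Re-evaluating at (0.6142, 0.6358): F = (-1.618313, 1.009417), so ‖F‖₂ = 1.9073.

1.9073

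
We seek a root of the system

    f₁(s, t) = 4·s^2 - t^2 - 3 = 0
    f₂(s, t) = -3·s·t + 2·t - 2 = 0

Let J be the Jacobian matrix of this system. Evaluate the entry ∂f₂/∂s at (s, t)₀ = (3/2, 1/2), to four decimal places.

-1.5000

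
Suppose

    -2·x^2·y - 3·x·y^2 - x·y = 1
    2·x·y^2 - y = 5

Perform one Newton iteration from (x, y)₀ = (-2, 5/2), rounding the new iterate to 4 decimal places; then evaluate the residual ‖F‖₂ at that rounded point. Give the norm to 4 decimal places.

12.1305

At (-2, 5/2): F = (21.5000, -32.5000).
Jacobian J = [[-4·x·y - 3·y^2 - y, -2·x^2 - 6·x·y - x], [2·y^2, 4·x·y - 1]].
At the point, J = [[-1.2500, 24.0000], [12.5000, -21.0000]] (det J = -273.7500).
Solving J·Δ = −F gives Δ = (1.2000, -0.8333).
Then the next iterate is (x, y)₁ = (-0.8000, 1.6667).
Re-evaluating at (-0.8000, 1.6667): F = (4.866917, -11.111322), so ‖F‖₂ = 12.1305.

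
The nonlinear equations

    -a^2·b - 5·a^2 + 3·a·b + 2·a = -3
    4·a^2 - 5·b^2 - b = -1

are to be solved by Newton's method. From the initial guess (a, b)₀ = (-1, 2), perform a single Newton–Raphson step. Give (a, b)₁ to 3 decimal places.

(-0.628, 1.049)

At (-1, 2): F = (-12.000, -17.000).
Jacobian J = [[-2·a·b - 10·a + 3·b + 2, -a^2 + 3·a], [8·a, -10·b - 1]].
At the point, J = [[22.000, -4.000], [-8.000, -21.000]] (det J = -494.000).
Solving J·Δ = −F gives Δ = (0.372, -0.951).
Then the next iterate is (a, b)₁ = (-0.628, 1.049).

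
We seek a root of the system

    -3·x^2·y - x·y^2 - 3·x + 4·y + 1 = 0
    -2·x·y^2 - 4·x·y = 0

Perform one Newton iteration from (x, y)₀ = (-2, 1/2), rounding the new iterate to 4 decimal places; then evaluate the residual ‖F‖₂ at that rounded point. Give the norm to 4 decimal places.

At (-2, 1/2): F = (3.5000, 5.0000).
Jacobian J = [[-6·x·y - y^2 - 3, -3·x^2 - 2·x·y + 4], [-2·y^2 - 4·y, -4·x·y - 4·x]].
At the point, J = [[2.7500, -6.0000], [-2.5000, 12.0000]] (det J = 18.0000).
Solving J·Δ = −F gives Δ = (-4.0000, -1.2500).
Then the next iterate is (x, y)₁ = (-6.0000, -0.7500).
Re-evaluating at (-6.0000, -0.7500): F = (100.3750, -11.2500), so ‖F‖₂ = 101.0035.

101.0035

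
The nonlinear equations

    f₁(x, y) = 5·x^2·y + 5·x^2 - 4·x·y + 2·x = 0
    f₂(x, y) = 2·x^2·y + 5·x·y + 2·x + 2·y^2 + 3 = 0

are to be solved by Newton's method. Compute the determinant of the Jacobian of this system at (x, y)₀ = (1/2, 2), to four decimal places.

111.0000

J = [[10·x·y + 10·x - 4·y + 2, 5·x^2 - 4·x], [4·x·y + 5·y + 2, 2·x^2 + 5·x + 4·y]].
At the point, J = [[9.0000, -0.7500], [16.0000, 11.0000]].
det J = 111.0000.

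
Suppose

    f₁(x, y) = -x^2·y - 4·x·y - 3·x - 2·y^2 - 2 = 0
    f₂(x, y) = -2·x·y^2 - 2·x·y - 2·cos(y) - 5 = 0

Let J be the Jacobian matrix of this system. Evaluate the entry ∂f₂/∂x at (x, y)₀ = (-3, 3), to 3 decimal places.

∂f₂/∂x = -2·y^2 - 2·y.
At (-3, 3) this is -24.000.

-24.000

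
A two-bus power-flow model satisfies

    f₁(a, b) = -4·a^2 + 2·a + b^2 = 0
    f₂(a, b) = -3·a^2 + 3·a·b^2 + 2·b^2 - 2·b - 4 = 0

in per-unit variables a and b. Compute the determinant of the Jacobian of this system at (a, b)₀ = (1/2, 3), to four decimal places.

J = [[-8·a + 2, 2·b], [-6·a + 3·b^2, 6·a·b + 4·b - 2]].
At the point, J = [[-2.0000, 6.0000], [24.0000, 19.0000]].
det J = -182.0000.

-182.0000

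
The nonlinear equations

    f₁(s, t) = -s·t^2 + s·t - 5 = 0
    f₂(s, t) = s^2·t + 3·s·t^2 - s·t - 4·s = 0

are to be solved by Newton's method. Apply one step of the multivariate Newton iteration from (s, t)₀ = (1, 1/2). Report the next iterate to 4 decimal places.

(20.0000, 19.0000)

At (1, 1/2): F = (-4.7500, -3.2500).
Jacobian J = [[-t^2 + t, -2·s·t + s], [2·s·t + 3·t^2 - t - 4, s^2 + 6·s·t - s]].
At the point, J = [[0.2500, 0.0000], [-2.7500, 3.0000]] (det J = 0.7500).
Solving J·Δ = −F gives Δ = (19.0000, 18.5000).
Then the next iterate is (s, t)₁ = (20.0000, 19.0000).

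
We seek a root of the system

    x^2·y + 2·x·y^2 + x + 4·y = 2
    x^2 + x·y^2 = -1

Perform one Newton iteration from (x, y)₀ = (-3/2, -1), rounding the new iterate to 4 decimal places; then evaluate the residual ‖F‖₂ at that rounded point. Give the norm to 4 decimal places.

4.8674

At (-3/2, -1): F = (-12.7500, 1.7500).
Jacobian J = [[2·x·y + 2·y^2 + 1, x^2 + 4·x·y + 4], [2·x + y^2, 2·x·y]].
At the point, J = [[6.0000, 12.2500], [-2.0000, 3.0000]] (det J = 42.5000).
Solving J·Δ = −F gives Δ = (1.4044, 0.3529).
Then the next iterate is (x, y)₁ = (-0.0956, -0.6471).
Re-evaluating at (-0.0956, -0.6471): F = (-4.769977, 0.969108), so ‖F‖₂ = 4.8674.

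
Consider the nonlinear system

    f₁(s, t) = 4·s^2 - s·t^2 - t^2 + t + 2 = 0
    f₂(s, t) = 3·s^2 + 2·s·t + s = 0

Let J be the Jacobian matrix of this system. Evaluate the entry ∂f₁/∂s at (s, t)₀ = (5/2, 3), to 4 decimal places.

11.0000

∂f₁/∂s = 8·s - t^2.
At (5/2, 3) this is 11.0000.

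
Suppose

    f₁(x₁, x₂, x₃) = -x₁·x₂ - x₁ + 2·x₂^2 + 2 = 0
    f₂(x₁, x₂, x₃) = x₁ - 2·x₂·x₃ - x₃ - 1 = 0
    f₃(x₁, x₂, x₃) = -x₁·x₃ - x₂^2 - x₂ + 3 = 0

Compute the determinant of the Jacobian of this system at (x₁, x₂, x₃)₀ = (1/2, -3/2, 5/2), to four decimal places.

28.5000

J = [[-x₂ - 1, -x₁ + 4·x₂, 0], [1, -2·x₃, -2·x₂ - 1], [-x₃, -2·x₂ - 1, -x₁]].
At the point, J = [[0.5000, -6.5000, 0.0000], [1.0000, -5.0000, 2.0000], [-2.5000, 2.0000, -0.5000]].
det J = 28.5000.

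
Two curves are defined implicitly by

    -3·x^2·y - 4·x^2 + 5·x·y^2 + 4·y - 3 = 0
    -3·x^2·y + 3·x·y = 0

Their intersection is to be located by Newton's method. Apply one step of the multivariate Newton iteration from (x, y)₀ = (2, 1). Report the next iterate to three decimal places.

At (2, 1): F = (-17.000, -6.000).
Jacobian J = [[-6·x·y - 8·x + 5·y^2, -3·x^2 + 10·x·y + 4], [-6·x·y + 3·y, -3·x^2 + 3·x]].
At the point, J = [[-23.000, 12.000], [-9.000, -6.000]] (det J = 246.000).
Solving J·Δ = −F gives Δ = (-0.707, 0.061).
Then the next iterate is (x, y)₁ = (1.293, 1.061).

(1.293, 1.061)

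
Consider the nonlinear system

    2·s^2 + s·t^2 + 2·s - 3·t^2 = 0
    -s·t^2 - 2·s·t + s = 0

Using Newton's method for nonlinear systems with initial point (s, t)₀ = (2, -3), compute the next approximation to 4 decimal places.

At (2, -3): F = (3.0000, -4.0000).
Jacobian J = [[4·s + t^2 + 2, 2·s·t - 6·t], [-t^2 - 2·t + 1, -2·s·t - 2·s]].
At the point, J = [[19.0000, 6.0000], [-2.0000, 8.0000]] (det J = 164.0000).
Solving J·Δ = −F gives Δ = (-0.2927, 0.4268).
Then the next iterate is (s, t)₁ = (1.7073, -2.5732).

(1.7073, -2.5732)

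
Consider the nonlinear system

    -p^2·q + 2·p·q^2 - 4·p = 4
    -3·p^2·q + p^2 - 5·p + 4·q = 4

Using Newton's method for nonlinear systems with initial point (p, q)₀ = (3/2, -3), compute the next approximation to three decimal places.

(1.693, -1.608)

At (3/2, -3): F = (23.750, -1.000).
Jacobian J = [[-2·p·q + 2·q^2 - 4, -p^2 + 4·p·q], [-6·p·q + 2·p - 5, -3·p^2 + 4]].
At the point, J = [[23.000, -20.250], [25.000, -2.750]] (det J = 443.000).
Solving J·Δ = −F gives Δ = (0.193, 1.392).
Then the next iterate is (p, q)₁ = (1.693, -1.608).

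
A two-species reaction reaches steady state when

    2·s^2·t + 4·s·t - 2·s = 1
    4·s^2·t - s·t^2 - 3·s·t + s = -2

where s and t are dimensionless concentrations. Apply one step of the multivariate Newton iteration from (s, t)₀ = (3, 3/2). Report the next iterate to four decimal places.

(2.0645, 0.9194)

At (3, 3/2): F = (38.0000, 38.7500).
Jacobian J = [[4·s·t + 4·t - 2, 2·s^2 + 4·s], [8·s·t - t^2 - 3·t + 1, 4·s^2 - 2·s·t - 3·s]].
At the point, J = [[22.0000, 30.0000], [30.2500, 18.0000]] (det J = -511.5000).
Solving J·Δ = −F gives Δ = (-0.9355, -0.5806).
Then the next iterate is (s, t)₁ = (2.0645, 0.9194).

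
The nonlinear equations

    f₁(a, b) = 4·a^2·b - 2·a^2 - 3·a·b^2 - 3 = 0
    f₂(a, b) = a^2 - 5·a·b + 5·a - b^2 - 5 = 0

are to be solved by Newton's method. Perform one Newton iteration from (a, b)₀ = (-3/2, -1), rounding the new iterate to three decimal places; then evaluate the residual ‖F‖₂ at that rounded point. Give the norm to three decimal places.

7.412

At (-3/2, -1): F = (-12.000, -18.750).
Jacobian J = [[8·a·b - 4·a - 3·b^2, 4·a^2 - 6·a·b], [2·a - 5·b + 5, -5·a - 2·b]].
At the point, J = [[15.000, 0.000], [7.000, 9.500]] (det J = 142.500).
Solving J·Δ = −F gives Δ = (0.800, 1.384).
Then the next iterate is (a, b)₁ = (-0.700, 0.384).
Re-evaluating at (-0.700, 0.384): F = (-2.91770, -6.81346), so ‖F‖₂ = 7.412.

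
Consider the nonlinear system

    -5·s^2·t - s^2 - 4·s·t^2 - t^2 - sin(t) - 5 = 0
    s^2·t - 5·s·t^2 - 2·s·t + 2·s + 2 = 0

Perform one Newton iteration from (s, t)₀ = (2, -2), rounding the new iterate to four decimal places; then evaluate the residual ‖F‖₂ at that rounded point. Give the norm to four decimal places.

8.9907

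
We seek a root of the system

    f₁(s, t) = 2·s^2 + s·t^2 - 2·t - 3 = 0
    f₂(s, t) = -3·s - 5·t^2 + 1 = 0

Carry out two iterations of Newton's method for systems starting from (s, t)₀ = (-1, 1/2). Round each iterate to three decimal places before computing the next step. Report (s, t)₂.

At (-1, 1/2): F = (-2.250, 2.750).
Jacobian J = [[4·s + t^2, 2·s·t - 2], [-3, -10·t]].
At the point, J = [[-3.750, -3.000], [-3.000, -5.000]] (det J = 9.750).
Solving J·Δ = −F gives Δ = (-2.000, 1.750).
Then the next iterate is (s, t)₁ = (-3.000, 2.250).
Round to (-3.000, 2.250) and repeat: F = (-4.68750, -15.31250), J = [[-6.93750, -15.500], [-3.000, -22.500]].
Δ = (1.203, -0.841), so (s, t)₂ = (-1.797, 1.409).

(-1.797, 1.409)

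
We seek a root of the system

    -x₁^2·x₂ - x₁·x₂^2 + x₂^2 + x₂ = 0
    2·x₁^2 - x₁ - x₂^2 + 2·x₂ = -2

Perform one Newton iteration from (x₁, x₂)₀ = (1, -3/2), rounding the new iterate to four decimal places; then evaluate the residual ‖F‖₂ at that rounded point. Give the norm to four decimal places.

0.2025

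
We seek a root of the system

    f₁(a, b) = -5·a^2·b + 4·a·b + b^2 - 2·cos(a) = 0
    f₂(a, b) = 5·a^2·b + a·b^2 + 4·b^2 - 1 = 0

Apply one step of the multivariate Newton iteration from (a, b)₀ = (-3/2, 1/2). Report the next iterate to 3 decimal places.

(-3.675, -1.028)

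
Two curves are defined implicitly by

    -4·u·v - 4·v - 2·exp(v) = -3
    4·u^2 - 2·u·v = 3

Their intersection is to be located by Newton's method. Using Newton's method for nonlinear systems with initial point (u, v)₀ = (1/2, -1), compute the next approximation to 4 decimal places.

(0.9119, 0.4715)

At (1/2, -1): F = (8.264241, -1.0000).
Jacobian J = [[-4·v, -4·u - 2·exp(v) - 4], [8·u - 2·v, -2·u]].
At the point, J = [[4.0000, -6.735759], [6.0000, -1.0000]] (det J = 36.414553).
Solving J·Δ = −F gives Δ = (0.4119, 1.4715).
Then the next iterate is (u, v)₁ = (0.9119, 0.4715).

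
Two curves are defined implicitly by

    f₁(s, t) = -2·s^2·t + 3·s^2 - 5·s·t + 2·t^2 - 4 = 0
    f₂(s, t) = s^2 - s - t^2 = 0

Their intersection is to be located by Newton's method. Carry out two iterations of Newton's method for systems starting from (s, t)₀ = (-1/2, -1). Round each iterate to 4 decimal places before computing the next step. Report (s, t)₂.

(-1.5768, -2.0001)

At (-1/2, -1): F = (-3.2500, -0.2500).
Jacobian J = [[-4·s·t + 6·s - 5·t, -2·s^2 - 5·s + 4·t], [2·s - 1, -2·t]].
At the point, J = [[0.0000, -2.0000], [-2.0000, 2.0000]] (det J = -4.0000).
Solving J·Δ = −F gives Δ = (-1.7500, -1.6250).
Then the next iterate is (s, t)₁ = (-2.2500, -2.6250).
Round to (-2.2500, -2.6250) and repeat: F = (22.015625, 0.421875), J = [[-24.0000, -9.3750], [-5.5000, 5.2500]].
Δ = (0.6732, 0.6249), so (s, t)₂ = (-1.5768, -2.0001).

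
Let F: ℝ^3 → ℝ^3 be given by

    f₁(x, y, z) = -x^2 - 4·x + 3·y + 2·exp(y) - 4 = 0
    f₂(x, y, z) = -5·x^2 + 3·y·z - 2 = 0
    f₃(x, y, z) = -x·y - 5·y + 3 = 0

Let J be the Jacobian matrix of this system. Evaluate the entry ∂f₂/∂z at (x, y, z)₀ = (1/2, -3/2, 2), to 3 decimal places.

-4.500

∂f₂/∂z = 3·y.
At (1/2, -3/2, 2) this is -4.500.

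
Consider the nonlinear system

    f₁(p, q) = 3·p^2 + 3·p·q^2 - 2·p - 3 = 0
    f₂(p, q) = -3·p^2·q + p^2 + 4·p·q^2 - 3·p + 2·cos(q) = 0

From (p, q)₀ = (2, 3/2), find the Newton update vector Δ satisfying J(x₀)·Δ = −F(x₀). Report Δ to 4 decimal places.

(-0.7014, -0.3751)

At (2, 3/2): F = (18.5000, -1.858526).
Jacobian J = [[6·p + 3·q^2 - 2, 6·p·q], [-6·p·q + 2·p + 4·q^2 - 3, -3·p^2 + 8·p·q - 2·sin(q)]].
At the point, J = [[16.7500, 18.0000], [-8.0000, 10.005010]] (det J = 311.583918).
Solving J·Δ = −F gives Δ = (-0.7014, -0.3751).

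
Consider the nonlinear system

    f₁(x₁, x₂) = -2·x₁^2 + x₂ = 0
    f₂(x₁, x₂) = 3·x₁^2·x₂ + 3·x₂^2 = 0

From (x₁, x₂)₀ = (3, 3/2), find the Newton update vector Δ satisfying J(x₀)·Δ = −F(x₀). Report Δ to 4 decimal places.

At (3, 3/2): F = (-16.5000, 47.2500).
Jacobian J = [[-4·x₁, 1], [6·x₁·x₂, 3·x₁^2 + 6·x₂]].
At the point, J = [[-12.0000, 1.0000], [27.0000, 36.0000]] (det J = -459.0000).
Solving J·Δ = −F gives Δ = (-1.3971, -0.2647).

(-1.3971, -0.2647)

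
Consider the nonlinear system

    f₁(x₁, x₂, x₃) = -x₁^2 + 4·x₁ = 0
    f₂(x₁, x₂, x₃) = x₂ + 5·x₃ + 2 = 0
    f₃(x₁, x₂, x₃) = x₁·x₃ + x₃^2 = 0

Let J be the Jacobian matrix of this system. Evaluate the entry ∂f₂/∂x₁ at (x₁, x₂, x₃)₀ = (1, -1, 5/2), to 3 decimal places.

∂f₂/∂x₁ = 0.
At (1, -1, 5/2) this is 0.000.

0.000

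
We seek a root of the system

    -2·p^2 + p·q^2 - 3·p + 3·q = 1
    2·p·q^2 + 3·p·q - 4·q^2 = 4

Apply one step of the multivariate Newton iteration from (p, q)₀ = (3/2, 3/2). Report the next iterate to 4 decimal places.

(1.4106, 1.7029)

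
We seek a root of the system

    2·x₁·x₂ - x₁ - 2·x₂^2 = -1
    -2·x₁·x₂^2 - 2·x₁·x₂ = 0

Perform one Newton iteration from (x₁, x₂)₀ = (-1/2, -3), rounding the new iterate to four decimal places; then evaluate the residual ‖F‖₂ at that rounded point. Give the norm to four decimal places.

3.3199

At (-1/2, -3): F = (-13.5000, 6.0000).
Jacobian J = [[2·x₂ - 1, 2·x₁ - 4·x₂], [-2·x₂^2 - 2·x₂, -4·x₁·x₂ - 2·x₁]].
At the point, J = [[-7.0000, 11.0000], [-12.0000, -5.0000]] (det J = 167.0000).
Solving J·Δ = −F gives Δ = (-0.0090, 1.2216).
Then the next iterate is (x₁, x₂)₁ = (-0.5090, -1.7784).
Re-evaluating at (-0.5090, -1.7784): F = (-3.006002, 1.409224), so ‖F‖₂ = 3.3199.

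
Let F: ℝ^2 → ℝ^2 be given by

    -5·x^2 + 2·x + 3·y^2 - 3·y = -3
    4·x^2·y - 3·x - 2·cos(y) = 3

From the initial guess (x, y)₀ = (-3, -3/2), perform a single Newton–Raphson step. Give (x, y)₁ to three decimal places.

(-1.769, -1.279)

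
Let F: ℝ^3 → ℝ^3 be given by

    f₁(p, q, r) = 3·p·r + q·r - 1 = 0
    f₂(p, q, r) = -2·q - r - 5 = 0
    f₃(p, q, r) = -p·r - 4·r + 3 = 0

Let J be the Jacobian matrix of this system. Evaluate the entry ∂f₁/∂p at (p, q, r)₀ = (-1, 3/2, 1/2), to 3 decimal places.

∂f₁/∂p = 3·r.
At (-1, 3/2, 1/2) this is 1.500.

1.500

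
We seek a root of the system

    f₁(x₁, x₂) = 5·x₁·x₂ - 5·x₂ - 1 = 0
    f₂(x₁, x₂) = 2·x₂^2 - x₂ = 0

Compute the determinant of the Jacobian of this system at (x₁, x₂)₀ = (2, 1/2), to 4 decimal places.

2.5000

J = [[5·x₂, 5·x₁ - 5], [0, 4·x₂ - 1]].
At the point, J = [[2.5000, 5.0000], [0.0000, 1.0000]].
det J = 2.5000.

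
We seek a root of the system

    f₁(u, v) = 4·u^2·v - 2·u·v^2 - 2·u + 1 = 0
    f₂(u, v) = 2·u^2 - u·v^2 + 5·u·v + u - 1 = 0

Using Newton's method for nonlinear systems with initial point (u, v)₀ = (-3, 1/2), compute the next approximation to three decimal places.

At (-3, 1/2): F = (26.500, 7.250).
Jacobian J = [[8·u·v - 2·v^2 - 2, 4·u^2 - 4·u·v], [4·u - v^2 + 5·v + 1, -2·u·v + 5·u]].
At the point, J = [[-14.500, 42.000], [-8.750, -12.000]] (det J = 541.500).
Solving J·Δ = −F gives Δ = (1.150, -0.234).
Then the next iterate is (u, v)₁ = (-1.850, 0.266).

(-1.850, 0.266)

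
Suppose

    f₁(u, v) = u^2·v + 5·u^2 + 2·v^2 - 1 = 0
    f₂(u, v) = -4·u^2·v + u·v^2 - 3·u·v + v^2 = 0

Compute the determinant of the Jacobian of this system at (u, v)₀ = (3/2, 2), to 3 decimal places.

193.000

J = [[2·u·v + 10·u, u^2 + 4·v], [-8·u·v + v^2 - 3·v, -4·u^2 + 2·u·v - 3·u + 2·v]].
At the point, J = [[21.000, 10.250], [-26.000, -3.500]].
det J = 193.000.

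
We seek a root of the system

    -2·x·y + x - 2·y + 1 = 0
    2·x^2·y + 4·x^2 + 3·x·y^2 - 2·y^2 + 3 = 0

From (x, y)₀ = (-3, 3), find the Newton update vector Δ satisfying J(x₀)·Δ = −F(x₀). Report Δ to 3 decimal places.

(1.226, -0.968)

At (-3, 3): F = (10.000, -6.000).
Jacobian J = [[-2·y + 1, -2·x - 2], [4·x·y + 8·x + 3·y^2, 2·x^2 + 6·x·y - 4·y]].
At the point, J = [[-5.000, 4.000], [-33.000, -48.000]] (det J = 372.000).
Solving J·Δ = −F gives Δ = (1.226, -0.968).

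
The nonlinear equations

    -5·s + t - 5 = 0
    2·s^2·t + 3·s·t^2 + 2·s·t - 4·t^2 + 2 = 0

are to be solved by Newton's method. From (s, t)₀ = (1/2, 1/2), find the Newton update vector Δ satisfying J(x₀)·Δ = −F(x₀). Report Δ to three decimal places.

(-2.167, -3.833)

At (1/2, 1/2): F = (-7.000, 2.125).
Jacobian J = [[-5, 1], [4·s·t + 3·t^2 + 2·t, 2·s^2 + 6·s·t + 2·s - 8·t]].
At the point, J = [[-5.000, 1.000], [2.750, -1.000]] (det J = 2.250).
Solving J·Δ = −F gives Δ = (-2.167, -3.833).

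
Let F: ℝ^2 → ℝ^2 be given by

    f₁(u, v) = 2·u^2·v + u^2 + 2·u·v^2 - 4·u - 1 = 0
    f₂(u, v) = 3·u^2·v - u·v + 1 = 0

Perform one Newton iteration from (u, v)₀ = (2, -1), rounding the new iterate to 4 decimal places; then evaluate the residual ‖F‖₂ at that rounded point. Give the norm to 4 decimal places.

0.7955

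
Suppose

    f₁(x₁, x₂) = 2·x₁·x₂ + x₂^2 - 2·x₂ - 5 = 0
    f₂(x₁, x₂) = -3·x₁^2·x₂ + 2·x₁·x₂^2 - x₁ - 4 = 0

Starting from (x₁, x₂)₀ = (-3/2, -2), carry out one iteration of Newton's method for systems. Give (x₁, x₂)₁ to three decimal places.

At (-3/2, -2): F = (9.000, -1.000).
Jacobian J = [[2·x₂, 2·x₁ + 2·x₂ - 2], [-6·x₁·x₂ + 2·x₂^2 - 1, -3·x₁^2 + 4·x₁·x₂]].
At the point, J = [[-4.000, -9.000], [-11.000, 5.250]] (det J = -120.000).
Solving J·Δ = −F gives Δ = (0.319, 0.858).
Then the next iterate is (x₁, x₂)₁ = (-1.181, -1.142).

(-1.181, -1.142)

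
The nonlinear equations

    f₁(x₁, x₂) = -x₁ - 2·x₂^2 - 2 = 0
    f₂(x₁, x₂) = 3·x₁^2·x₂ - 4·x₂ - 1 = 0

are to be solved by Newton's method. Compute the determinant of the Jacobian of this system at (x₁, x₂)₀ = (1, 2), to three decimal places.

97.000

J = [[-1, -4·x₂], [6·x₁·x₂, 3·x₁^2 - 4]].
At the point, J = [[-1.000, -8.000], [12.000, -1.000]].
det J = 97.000.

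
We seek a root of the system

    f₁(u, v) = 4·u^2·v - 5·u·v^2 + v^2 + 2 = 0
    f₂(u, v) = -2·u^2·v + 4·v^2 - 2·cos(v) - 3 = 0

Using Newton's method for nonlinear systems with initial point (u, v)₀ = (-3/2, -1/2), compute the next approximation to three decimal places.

(-1.401, -0.691)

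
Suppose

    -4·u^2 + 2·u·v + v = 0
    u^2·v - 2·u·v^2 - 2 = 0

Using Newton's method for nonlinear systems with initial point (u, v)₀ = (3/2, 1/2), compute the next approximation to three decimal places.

(-1.265, -5.353)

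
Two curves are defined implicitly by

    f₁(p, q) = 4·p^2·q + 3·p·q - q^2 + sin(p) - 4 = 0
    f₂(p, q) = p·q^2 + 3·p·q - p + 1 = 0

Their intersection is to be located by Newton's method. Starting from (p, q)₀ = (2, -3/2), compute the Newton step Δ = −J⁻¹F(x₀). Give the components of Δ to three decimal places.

At (2, -3/2): F = (-38.34070, -5.500).
Jacobian J = [[8·p·q + 3·q + cos(p), 4·p^2 + 3·p - 2·q], [q^2 + 3·q - 1, 2·p·q + 3·p]].
At the point, J = [[-28.91615, 25.000], [-3.250, 0.000]] (det J = 81.250).
Solving J·Δ = −F gives Δ = (-1.692, -0.424).

(-1.692, -0.424)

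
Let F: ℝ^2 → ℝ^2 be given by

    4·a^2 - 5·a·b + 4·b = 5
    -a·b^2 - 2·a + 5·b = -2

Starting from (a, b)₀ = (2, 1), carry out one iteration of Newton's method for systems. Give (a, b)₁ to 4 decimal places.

(3.5714, 4.7143)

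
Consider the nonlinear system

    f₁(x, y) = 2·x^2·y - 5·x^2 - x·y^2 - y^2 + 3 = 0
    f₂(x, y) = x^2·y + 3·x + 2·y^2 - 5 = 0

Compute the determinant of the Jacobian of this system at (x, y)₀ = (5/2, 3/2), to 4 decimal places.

-171.0625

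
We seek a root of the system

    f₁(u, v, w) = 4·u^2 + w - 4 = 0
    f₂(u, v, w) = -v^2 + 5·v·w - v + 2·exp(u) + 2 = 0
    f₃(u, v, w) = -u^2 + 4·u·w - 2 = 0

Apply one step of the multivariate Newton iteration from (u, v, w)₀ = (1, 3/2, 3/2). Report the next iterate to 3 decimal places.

At (1, 3/2, 3/2): F = (1.500, 14.93656, 3.000).
Jacobian J = [[8·u, 0, 1], [2·exp(u), -2·v + 5·w - 1, 5·v], [-2·u + 4·w, 0, 4·u]].
At the point, J = [[8.000, 0.000, 1.000], [5.43656, 3.500, 7.500], [4.000, 0.000, 4.000]] (det J = 98.000).
Solving J·Δ = −F gives Δ = (-0.107, -2.724, -0.643).
Then the next iterate is (u, v, w)₁ = (0.893, -1.224, 0.857).

(0.893, -1.224, 0.857)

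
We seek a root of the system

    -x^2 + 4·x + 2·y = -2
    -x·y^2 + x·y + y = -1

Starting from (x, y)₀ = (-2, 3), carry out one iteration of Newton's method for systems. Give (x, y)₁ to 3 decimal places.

(-1.240, 1.960)

At (-2, 3): F = (-4.000, 16.000).
Jacobian J = [[-2·x + 4, 2], [-y^2 + y, -2·x·y + x + 1]].
At the point, J = [[8.000, 2.000], [-6.000, 11.000]] (det J = 100.000).
Solving J·Δ = −F gives Δ = (0.760, -1.040).
Then the next iterate is (x, y)₁ = (-1.240, 1.960).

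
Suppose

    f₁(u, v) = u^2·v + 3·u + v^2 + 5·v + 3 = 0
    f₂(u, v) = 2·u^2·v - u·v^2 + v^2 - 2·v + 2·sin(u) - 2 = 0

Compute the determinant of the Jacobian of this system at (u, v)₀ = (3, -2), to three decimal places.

J = [[2·u·v + 3, u^2 + 2·v + 5], [4·u·v - v^2 + 2·cos(u), 2·u^2 - 2·u·v + 2·v - 2]].
At the point, J = [[-9.000, 10.000], [-29.97998, 24.000]].
det J = 83.800.

83.800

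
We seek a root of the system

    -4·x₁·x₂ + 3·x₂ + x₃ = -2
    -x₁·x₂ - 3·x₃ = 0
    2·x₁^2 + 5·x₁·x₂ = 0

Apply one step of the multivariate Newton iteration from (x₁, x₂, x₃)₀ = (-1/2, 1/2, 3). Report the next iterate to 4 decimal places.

(2.1765, 0.7353, -0.3235)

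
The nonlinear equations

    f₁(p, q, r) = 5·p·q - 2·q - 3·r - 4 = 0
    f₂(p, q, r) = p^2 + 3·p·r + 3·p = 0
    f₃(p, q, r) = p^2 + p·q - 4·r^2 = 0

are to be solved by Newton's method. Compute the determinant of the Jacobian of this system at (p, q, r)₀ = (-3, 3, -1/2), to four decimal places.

J = [[5·q, 5·p - 2, -3], [2·p + 3·r + 3, 0, 3·p], [2·p + q, p, -8·r]].
At the point, J = [[15.0000, -17.0000, -3.0000], [-4.5000, 0.0000, -9.0000], [-3.0000, -3.0000, 4.0000]].
det J = -1210.5000.

-1210.5000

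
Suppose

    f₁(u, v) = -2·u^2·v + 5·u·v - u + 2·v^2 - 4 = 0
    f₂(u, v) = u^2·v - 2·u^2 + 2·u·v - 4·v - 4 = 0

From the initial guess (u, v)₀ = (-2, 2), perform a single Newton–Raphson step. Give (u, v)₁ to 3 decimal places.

(-3.333, -4.333)

At (-2, 2): F = (-30.000, -20.000).
Jacobian J = [[-4·u·v + 5·v - 1, -2·u^2 + 5·u + 4·v], [2·u·v - 4·u + 2·v, u^2 + 2·u - 4]].
At the point, J = [[25.000, -10.000], [4.000, -4.000]] (det J = -60.000).
Solving J·Δ = −F gives Δ = (-1.333, -6.333).
Then the next iterate is (u, v)₁ = (-3.333, -4.333).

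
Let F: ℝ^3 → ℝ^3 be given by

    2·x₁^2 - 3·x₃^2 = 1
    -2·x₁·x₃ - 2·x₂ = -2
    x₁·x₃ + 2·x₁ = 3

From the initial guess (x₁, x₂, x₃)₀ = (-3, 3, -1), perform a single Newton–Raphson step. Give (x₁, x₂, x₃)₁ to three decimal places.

At (-3, 3, -1): F = (14.000, -10.000, -6.000).
Jacobian J = [[4·x₁, 0, -6·x₃], [-2·x₃, -2, -2·x₁], [x₃ + 2, 0, x₁]].
At the point, J = [[-12.000, 0.000, 6.000], [2.000, -2.000, 6.000], [1.000, 0.000, -3.000]] (det J = -60.000).
Solving J·Δ = −F gives Δ = (0.200, -10.600, -1.933).
Then the next iterate is (x₁, x₂, x₃)₁ = (-2.800, -7.600, -2.933).

(-2.800, -7.600, -2.933)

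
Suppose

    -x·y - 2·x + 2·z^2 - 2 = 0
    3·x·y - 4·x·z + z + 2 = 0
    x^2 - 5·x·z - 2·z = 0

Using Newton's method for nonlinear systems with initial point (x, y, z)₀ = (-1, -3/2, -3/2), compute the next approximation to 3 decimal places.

At (-1, -3/2, -3/2): F = (3.000, -1.000, -3.500).
Jacobian J = [[-y - 2, -x, 4·z], [3·y - 4·z, 3·x, -4·x + 1], [2·x - 5·z, 0, -5·x - 2]].
At the point, J = [[-0.500, 1.000, -6.000], [1.500, -3.000, 5.000], [5.500, 0.000, 3.000]] (det J = -71.500).
Solving J·Δ = −F gives Δ = (0.301, 0.843, 0.615).
Then the next iterate is (x, y, z)₁ = (-0.699, -0.657, -0.885).

(-0.699, -0.657, -0.885)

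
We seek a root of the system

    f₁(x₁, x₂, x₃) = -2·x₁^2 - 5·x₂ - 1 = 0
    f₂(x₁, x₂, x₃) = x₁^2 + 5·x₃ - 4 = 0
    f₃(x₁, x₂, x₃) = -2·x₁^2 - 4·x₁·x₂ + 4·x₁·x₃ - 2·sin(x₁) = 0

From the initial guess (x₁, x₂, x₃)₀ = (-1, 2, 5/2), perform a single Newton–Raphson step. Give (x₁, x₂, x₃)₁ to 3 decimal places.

At (-1, 2, 5/2): F = (-13.000, 9.500, -2.31706).
Jacobian J = [[-4·x₁, -5, 0], [2·x₁, 0, 5], [-4·x₁ - 4·x₂ + 4·x₃ - 2·cos(x₁), -4·x₁, 4·x₁]].
At the point, J = [[4.000, -5.000, 0.000], [-2.000, 0.000, 5.000], [4.91940, 4.000, -4.000]] (det J = -162.98488).
Solving J·Δ = −F gives Δ = (0.785, -1.972, -1.586).
Then the next iterate is (x₁, x₂, x₃)₁ = (-0.215, 0.028, 0.914).

(-0.215, 0.028, 0.914)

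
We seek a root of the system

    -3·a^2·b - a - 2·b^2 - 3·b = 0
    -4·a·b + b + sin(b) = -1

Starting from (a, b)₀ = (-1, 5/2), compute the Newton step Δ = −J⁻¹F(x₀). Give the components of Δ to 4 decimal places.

(1.1293, -0.6681)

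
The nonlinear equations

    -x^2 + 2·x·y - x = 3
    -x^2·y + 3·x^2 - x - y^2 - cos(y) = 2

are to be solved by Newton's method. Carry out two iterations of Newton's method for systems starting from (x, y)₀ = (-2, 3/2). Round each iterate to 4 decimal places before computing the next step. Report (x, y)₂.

(-0.4125, -1.5111)

At (-2, 3/2): F = (-11.0000, 3.679263).
Jacobian J = [[-2·x + 2·y - 1, 2·x], [-2·x·y + 6·x - 1, -x^2 - 2·y + sin(y)]].
At the point, J = [[6.0000, -4.0000], [-7.0000, -6.002505]] (det J = -64.015030).
Solving J·Δ = −F gives Δ = (1.2613, -0.8580).
Then the next iterate is (x, y)₁ = (-0.7387, 0.6420).
Round to (-0.7387, 0.6420) and repeat: F = (-3.755468, -1.187656), J = [[1.7614, -1.4774], [-4.483709, -1.230879]].
Δ = (0.3262, -2.1531), so (x, y)₂ = (-0.4125, -1.5111).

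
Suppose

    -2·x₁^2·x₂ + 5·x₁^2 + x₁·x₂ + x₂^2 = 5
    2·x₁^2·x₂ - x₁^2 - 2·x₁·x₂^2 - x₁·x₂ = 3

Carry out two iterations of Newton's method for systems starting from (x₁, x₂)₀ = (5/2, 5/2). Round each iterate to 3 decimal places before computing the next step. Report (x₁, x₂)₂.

(-9.631, -0.507)

At (5/2, 5/2): F = (7.500, -15.500).
Jacobian J = [[-4·x₁·x₂ + 10·x₁ + x₂, -2·x₁^2 + x₁ + 2·x₂], [4·x₁·x₂ - 2·x₁ - 2·x₂^2 - x₂, 2·x₁^2 - 4·x₁·x₂ - x₁]].
At the point, J = [[2.500, -5.000], [5.000, -15.000]] (det J = -12.500).
Solving J·Δ = −F gives Δ = (-15.200, -6.100).
Then the next iterate is (x₁, x₂)₁ = (-12.700, -3.600).
Round to (-12.700, -3.600) and repeat: F = (2021.418, -1042.114), J = [[-313.480, -342.480], [185.960, 152.400]].
Δ = (3.069, 3.093), so (x₁, x₂)₂ = (-9.631, -0.507).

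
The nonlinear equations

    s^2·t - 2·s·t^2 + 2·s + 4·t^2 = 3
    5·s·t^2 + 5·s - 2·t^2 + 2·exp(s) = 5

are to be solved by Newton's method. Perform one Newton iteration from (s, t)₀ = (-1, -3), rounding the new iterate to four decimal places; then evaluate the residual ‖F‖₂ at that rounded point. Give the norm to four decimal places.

At (-1, -3): F = (46.0000, -72.264241).
Jacobian J = [[2·s·t - 2·t^2 + 2, s^2 - 4·s·t + 8·t], [5·t^2 + 2·exp(s) + 5, 10·s·t - 4·t]].
At the point, J = [[-10.0000, -35.0000], [50.735759, 42.0000]] (det J = 1355.751561).
Solving J·Δ = −F gives Δ = (0.4405, 1.1884).
Then the next iterate is (s, t)₁ = (-0.5595, -1.8116).
Re-evaluating at (-0.5595, -1.8116): F = (12.113915, -22.399400), so ‖F‖₂ = 25.4653.

25.4653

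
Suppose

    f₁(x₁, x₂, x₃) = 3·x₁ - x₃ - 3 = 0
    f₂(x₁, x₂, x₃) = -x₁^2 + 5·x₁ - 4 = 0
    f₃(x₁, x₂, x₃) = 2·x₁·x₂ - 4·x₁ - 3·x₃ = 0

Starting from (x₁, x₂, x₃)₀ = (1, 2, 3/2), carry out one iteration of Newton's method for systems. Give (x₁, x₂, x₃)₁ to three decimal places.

(1.000, 2.000, 0.000)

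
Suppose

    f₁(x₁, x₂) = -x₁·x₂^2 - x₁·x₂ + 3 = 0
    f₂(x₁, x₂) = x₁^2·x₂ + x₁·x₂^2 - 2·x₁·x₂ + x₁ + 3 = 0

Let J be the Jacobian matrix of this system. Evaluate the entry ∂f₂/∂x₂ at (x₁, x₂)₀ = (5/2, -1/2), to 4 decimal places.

-1.2500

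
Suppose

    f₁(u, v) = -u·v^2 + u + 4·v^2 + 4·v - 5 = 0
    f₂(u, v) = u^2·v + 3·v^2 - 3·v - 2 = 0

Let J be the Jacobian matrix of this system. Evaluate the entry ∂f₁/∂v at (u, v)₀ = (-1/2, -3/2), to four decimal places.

∂f₁/∂v = -2·u·v + 8·v + 4.
At (-1/2, -3/2) this is -9.5000.

-9.5000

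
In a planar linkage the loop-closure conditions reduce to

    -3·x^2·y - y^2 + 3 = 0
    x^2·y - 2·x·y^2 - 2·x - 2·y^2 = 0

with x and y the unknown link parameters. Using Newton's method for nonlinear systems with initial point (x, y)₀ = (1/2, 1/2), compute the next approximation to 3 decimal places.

At (1/2, 1/2): F = (2.375, -1.625).
Jacobian J = [[-6·x·y, -3·x^2 - 2·y], [2·x·y - 2·y^2 - 2, x^2 - 4·x·y - 4·y]].
At the point, J = [[-1.500, -1.750], [-2.000, -2.750]] (det J = 0.625).
Solving J·Δ = −F gives Δ = (15.000, -11.500).
Then the next iterate is (x, y)₁ = (15.500, -11.000).

(15.500, -11.000)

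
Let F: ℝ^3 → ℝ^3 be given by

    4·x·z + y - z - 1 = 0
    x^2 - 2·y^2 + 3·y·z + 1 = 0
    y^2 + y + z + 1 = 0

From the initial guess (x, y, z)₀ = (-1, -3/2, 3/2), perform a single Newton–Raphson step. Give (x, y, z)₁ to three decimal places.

At (-1, -3/2, 3/2): F = (-10.000, -9.250, 3.250).
Jacobian J = [[4·z, 1, 4·x - 1], [2·x, -4·y + 3·z, 3·y], [0, 2·y + 1, 1]].
At the point, J = [[6.000, 1.000, -5.000], [-2.000, 10.500, -4.500], [0.000, -2.000, 1.000]] (det J = -9.000).
Solving J·Δ = −F gives Δ = (6.417, 4.972, 6.694).
Then the next iterate is (x, y, z)₁ = (5.417, 3.472, 8.194).

(5.417, 3.472, 8.194)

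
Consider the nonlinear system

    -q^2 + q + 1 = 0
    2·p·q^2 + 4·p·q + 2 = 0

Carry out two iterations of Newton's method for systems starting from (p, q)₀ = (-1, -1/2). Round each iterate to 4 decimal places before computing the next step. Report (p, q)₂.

(1.1727, -0.6181)

At (-1, -1/2): F = (0.2500, 3.5000).
Jacobian J = [[0, -2·q + 1], [2·q^2 + 4·q, 4·p·q + 4·p]].
At the point, J = [[0.0000, 2.0000], [-1.5000, -2.0000]] (det J = 3.0000).
Solving J·Δ = −F gives Δ = (2.5000, -0.1250).
Then the next iterate is (p, q)₁ = (1.5000, -0.6250).
Round to (1.5000, -0.6250) and repeat: F = (-0.015625, -0.578125), J = [[0.0000, 2.2500], [-1.718750, 2.2500]].
Δ = (-0.3273, 0.0069), so (p, q)₂ = (1.1727, -0.6181).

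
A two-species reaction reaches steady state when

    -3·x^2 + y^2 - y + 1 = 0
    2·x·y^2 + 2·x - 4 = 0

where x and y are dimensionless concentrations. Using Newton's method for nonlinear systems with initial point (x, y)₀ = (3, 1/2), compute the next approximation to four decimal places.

(1.5417, 0.5243)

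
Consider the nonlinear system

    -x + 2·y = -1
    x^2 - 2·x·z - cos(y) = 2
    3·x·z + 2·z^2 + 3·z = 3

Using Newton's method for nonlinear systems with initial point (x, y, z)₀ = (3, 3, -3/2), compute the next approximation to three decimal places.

(2.955, 0.977, 1.216)

At (3, 3, -3/2): F = (4.000, 16.98999, -16.500).
Jacobian J = [[-1, 2, 0], [2·x - 2·z, sin(y), -2·x], [3·z, 0, 3·x + 4·z + 3]].
At the point, J = [[-1.000, 2.000, 0.000], [9.000, 0.14112, -6.000], [-4.500, 0.000, 6.000]] (det J = -54.84672).
Solving J·Δ = −F gives Δ = (-0.045, -2.023, 2.716).
Then the next iterate is (x, y, z)₁ = (2.955, 0.977, 1.216).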